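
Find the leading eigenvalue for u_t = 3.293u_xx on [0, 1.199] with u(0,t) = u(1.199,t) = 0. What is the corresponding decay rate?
Eigenvalues: λₙ = 3.293n²π²/1.199².
First three modes:
  n=1: λ₁ = 3.293π²/1.199² ≈ 22.608
  n=2: λ₂ = 13.172π²/1.199² ≈ 90.43 (4× faster decay)
  n=3: λ₃ = 29.637π²/1.199² ≈ 203.468 (9× faster decay)
As t → ∞, higher modes decay exponentially faster. The n=1 mode dominates: u ~ c₁ sin(πx/1.199) e^{-λ₁t}.
Decay rate: λ₁ = 3.293π²/1.199² ≈ 22.608.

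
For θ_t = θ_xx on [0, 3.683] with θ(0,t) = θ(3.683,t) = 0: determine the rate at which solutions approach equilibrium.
Eigenvalues: λₙ = n²π²/3.683².
First three modes:
  n=1: λ₁ = π²/3.683² ≈ 0.728
  n=2: λ₂ = 4π²/3.683² ≈ 2.91 (4× faster decay)
  n=3: λ₃ = 9π²/3.683² ≈ 6.548 (9× faster decay)
As t → ∞, higher modes decay exponentially faster. The n=1 mode dominates: θ ~ c₁ sin(πx/3.683) e^{-λ₁t}.
Decay rate: λ₁ = π²/3.683² ≈ 0.728.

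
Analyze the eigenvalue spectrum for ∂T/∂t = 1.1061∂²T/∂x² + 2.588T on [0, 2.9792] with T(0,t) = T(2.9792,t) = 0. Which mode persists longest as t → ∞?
Eigenvalues: λₙ = 1.1061n²π²/2.9792² - 2.588.
First three modes:
  n=1: λ₁ = 1.1061π²/2.9792² - 2.588 ≈ -1.358
  n=2: λ₂ = 4.4244π²/2.9792² - 2.588 ≈ 2.332
  n=3: λ₃ = 9.9549π²/2.9792² - 2.588 ≈ 8.482
Since 1.1061π²/2.9792² ≈ 1.23 < 2.588, λ₁ < 0.
The n=1 mode grows fastest (−λₙ is largest for n=1) → dominates.
Asymptotic: T ~ c₁ sin(πx/2.9792) e^{1.358t} (exponential growth at rate −λ₁ ≈ 1.358).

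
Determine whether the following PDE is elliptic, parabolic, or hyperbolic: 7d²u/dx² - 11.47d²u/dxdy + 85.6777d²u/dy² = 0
Coefficients: A = 7, B = -11.47, C = 85.6777. B² - 4AC = -2267.4147, which is negative, so the equation is elliptic.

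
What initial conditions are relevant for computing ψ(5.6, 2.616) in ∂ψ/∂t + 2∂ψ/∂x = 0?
A single point: x = 0.368. The characteristic through (5.6, 2.616) is x - 2t = const, so x = 5.6 - 2·2.616 = 0.368.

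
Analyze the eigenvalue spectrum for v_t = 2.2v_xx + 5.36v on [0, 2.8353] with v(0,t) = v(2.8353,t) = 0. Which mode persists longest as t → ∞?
Eigenvalues: λₙ = 2.2n²π²/2.8353² - 5.36.
First three modes:
  n=1: λ₁ = 2.2π²/2.8353² - 5.36 ≈ -2.659
  n=2: λ₂ = 8.8π²/2.8353² - 5.36 ≈ 5.444
  n=3: λ₃ = 19.8π²/2.8353² - 5.36 ≈ 18.949
Since 2.2π²/2.8353² ≈ 2.701 < 5.36, λ₁ < 0.
The n=1 mode grows fastest (−λₙ is largest for n=1) → dominates.
Asymptotic: v ~ c₁ sin(πx/2.8353) e^{2.659t} (exponential growth at rate −λ₁ ≈ 2.659).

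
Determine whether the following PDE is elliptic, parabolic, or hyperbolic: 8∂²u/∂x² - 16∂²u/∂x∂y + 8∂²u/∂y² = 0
Coefficients: A = 8, B = -16, C = 8. B² - 4AC = 0, which is zero, so the equation is parabolic.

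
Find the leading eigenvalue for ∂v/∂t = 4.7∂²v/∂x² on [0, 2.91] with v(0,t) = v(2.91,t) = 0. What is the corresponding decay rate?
Eigenvalues: λₙ = 4.7n²π²/2.91².
First three modes:
  n=1: λ₁ = 4.7π²/2.91² ≈ 5.478
  n=2: λ₂ = 18.8π²/2.91² ≈ 21.911 (4× faster decay)
  n=3: λ₃ = 42.3π²/2.91² ≈ 49.301 (9× faster decay)
As t → ∞, higher modes decay exponentially faster. The n=1 mode dominates: v ~ c₁ sin(πx/2.91) e^{-λ₁t}.
Decay rate: λ₁ = 4.7π²/2.91² ≈ 5.478.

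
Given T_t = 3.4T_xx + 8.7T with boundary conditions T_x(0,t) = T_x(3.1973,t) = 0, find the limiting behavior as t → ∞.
T grows unboundedly. With Neumann BCs the constant mode has diffusion eigenvalue 0, so any r > 0 makes it grow like e^(8.7t); solution grows exponentially.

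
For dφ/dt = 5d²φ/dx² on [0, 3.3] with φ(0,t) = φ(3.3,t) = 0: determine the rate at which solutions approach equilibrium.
Eigenvalues: λₙ = 5n²π²/3.3².
First three modes:
  n=1: λ₁ = 5π²/3.3² ≈ 4.531
  n=2: λ₂ = 20π²/3.3² ≈ 18.126 (4× faster decay)
  n=3: λ₃ = 45π²/3.3² ≈ 40.783 (9× faster decay)
As t → ∞, higher modes decay exponentially faster. The n=1 mode dominates: φ ~ c₁ sin(πx/3.3) e^{-λ₁t}.
Decay rate: λ₁ = 5π²/3.3² ≈ 4.531.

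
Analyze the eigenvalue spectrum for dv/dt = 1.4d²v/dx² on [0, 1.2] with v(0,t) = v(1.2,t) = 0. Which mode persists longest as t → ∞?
Eigenvalues: λₙ = 1.4n²π²/1.2².
First three modes:
  n=1: λ₁ = 1.4π²/1.2² ≈ 9.595
  n=2: λ₂ = 5.6π²/1.2² ≈ 38.382 (4× faster decay)
  n=3: λ₃ = 12.6π²/1.2² ≈ 86.359 (9× faster decay)
As t → ∞, higher modes decay exponentially faster. The n=1 mode dominates: v ~ c₁ sin(πx/1.2) e^{-λ₁t}.
Decay rate: λ₁ = 1.4π²/1.2² ≈ 9.595.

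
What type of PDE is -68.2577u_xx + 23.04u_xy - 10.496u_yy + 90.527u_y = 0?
With A = -68.2577, B = 23.04, C = -10.496, the discriminant is -2334.8896768. This is an elliptic PDE.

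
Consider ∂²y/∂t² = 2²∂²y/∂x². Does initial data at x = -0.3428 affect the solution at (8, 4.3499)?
Yes. The domain of dependence is [-0.6998, 16.6998], and -0.3428 ∈ [-0.6998, 16.6998].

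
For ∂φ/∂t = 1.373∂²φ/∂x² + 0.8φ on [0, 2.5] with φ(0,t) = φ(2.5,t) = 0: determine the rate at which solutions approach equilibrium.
Eigenvalues: λₙ = 1.373n²π²/2.5² - 0.8.
First three modes:
  n=1: λ₁ = 1.373π²/2.5² - 0.8 ≈ 1.368
  n=2: λ₂ = 5.492π²/2.5² - 0.8 ≈ 7.873
  n=3: λ₃ = 12.357π²/2.5² - 0.8 ≈ 18.713
Since 1.373π²/2.5² ≈ 2.168 > 0.8, all λₙ > 0.
The n=1 mode decays slowest → dominates as t → ∞.
Asymptotic: φ ~ c₁ sin(πx/2.5) e^{-λ₁t} with decay rate λ₁ ≈ 1.368.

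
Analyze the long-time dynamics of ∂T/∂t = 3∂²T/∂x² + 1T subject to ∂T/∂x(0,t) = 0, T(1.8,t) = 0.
Long-time behavior: T → 0. Diffusion dominates reaction (r=1 < κπ²/(4L²)≈2.28); solution decays.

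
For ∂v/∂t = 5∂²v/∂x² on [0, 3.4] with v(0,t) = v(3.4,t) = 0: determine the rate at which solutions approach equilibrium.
Eigenvalues: λₙ = 5n²π²/3.4².
First three modes:
  n=1: λ₁ = 5π²/3.4² ≈ 4.269
  n=2: λ₂ = 20π²/3.4² ≈ 17.075 (4× faster decay)
  n=3: λ₃ = 45π²/3.4² ≈ 38.42 (9× faster decay)
As t → ∞, higher modes decay exponentially faster. The n=1 mode dominates: v ~ c₁ sin(πx/3.4) e^{-λ₁t}.
Decay rate: λ₁ = 5π²/3.4² ≈ 4.269.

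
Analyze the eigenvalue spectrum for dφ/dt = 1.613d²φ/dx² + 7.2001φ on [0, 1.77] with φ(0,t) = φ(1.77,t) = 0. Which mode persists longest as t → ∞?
Eigenvalues: λₙ = 1.613n²π²/1.77² - 7.2001.
First three modes:
  n=1: λ₁ = 1.613π²/1.77² - 7.2001 ≈ -2.119
  n=2: λ₂ = 6.452π²/1.77² - 7.2001 ≈ 13.126
  n=3: λ₃ = 14.517π²/1.77² - 7.2001 ≈ 38.533
Since 1.613π²/1.77² ≈ 5.081 < 7.2001, λ₁ < 0.
The n=1 mode grows fastest (−λₙ is largest for n=1) → dominates.
Asymptotic: φ ~ c₁ sin(πx/1.77) e^{2.119t} (exponential growth at rate −λ₁ ≈ 2.119).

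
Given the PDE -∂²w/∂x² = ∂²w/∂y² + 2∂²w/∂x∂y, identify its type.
Rewriting in standard form: -∂²w/∂x² - 2∂²w/∂x∂y - ∂²w/∂y² = 0. The second-order coefficients are A = -1, B = -2, C = -1. Since B² - 4AC = 0 = 0, this is a parabolic PDE.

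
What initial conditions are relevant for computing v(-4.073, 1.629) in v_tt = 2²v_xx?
Domain of dependence: [-7.331, -0.815]. Signals travel at speed 2, so data within |x - -4.073| ≤ 2·1.629 = 3.258 can reach the point.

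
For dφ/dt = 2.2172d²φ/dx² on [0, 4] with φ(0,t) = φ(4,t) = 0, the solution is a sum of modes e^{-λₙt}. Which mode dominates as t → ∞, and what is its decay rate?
Eigenvalues: λₙ = 2.2172n²π²/4².
First three modes:
  n=1: λ₁ = 2.2172π²/4² ≈ 1.368
  n=2: λ₂ = 8.8688π²/4² ≈ 5.471 (4× faster decay)
  n=3: λ₃ = 19.9548π²/4² ≈ 12.309 (9× faster decay)
As t → ∞, higher modes decay exponentially faster. The n=1 mode dominates: φ ~ c₁ sin(πx/4) e^{-λ₁t}.
Decay rate: λ₁ = 2.2172π²/4² ≈ 1.368.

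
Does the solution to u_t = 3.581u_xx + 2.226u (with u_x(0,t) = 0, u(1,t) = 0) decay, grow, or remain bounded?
u → 0. Diffusion dominates reaction (r=2.226 < κπ²/(4L²)≈8.84); solution decays.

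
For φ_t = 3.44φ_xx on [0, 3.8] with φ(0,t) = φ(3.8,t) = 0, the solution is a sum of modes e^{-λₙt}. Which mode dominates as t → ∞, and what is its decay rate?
Eigenvalues: λₙ = 3.44n²π²/3.8².
First three modes:
  n=1: λ₁ = 3.44π²/3.8² ≈ 2.351
  n=2: λ₂ = 13.76π²/3.8² ≈ 9.405 (4× faster decay)
  n=3: λ₃ = 30.96π²/3.8² ≈ 21.161 (9× faster decay)
As t → ∞, higher modes decay exponentially faster. The n=1 mode dominates: φ ~ c₁ sin(πx/3.8) e^{-λ₁t}.
Decay rate: λ₁ = 3.44π²/3.8² ≈ 2.351.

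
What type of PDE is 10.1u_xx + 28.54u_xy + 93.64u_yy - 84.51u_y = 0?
With A = 10.1, B = 28.54, C = 93.64, the discriminant is -2968.5244. This is an elliptic PDE.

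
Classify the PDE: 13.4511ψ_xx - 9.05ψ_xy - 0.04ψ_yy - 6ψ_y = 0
A = 13.4511, B = -9.05, C = -0.04. Discriminant B² - 4AC = 84.054676. Since 84.054676 > 0, hyperbolic.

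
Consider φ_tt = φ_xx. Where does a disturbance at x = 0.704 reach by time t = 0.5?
Domain of influence: [0.204, 1.204]. Data at x = 0.704 spreads outward at speed 1.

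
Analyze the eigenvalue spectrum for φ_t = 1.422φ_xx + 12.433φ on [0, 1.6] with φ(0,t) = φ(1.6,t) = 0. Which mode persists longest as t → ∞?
Eigenvalues: λₙ = 1.422n²π²/1.6² - 12.433.
First three modes:
  n=1: λ₁ = 1.422π²/1.6² - 12.433 ≈ -6.951
  n=2: λ₂ = 5.688π²/1.6² - 12.433 ≈ 9.496
  n=3: λ₃ = 12.798π²/1.6² - 12.433 ≈ 36.907
Since 1.422π²/1.6² ≈ 5.482 < 12.433, λ₁ < 0.
The n=1 mode grows fastest (−λₙ is largest for n=1) → dominates.
Asymptotic: φ ~ c₁ sin(πx/1.6) e^{6.951t} (exponential growth at rate −λ₁ ≈ 6.951).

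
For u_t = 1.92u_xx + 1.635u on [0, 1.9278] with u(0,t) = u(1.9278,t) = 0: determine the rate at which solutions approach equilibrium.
Eigenvalues: λₙ = 1.92n²π²/1.9278² - 1.635.
First three modes:
  n=1: λ₁ = 1.92π²/1.9278² - 1.635 ≈ 3.464
  n=2: λ₂ = 7.68π²/1.9278² - 1.635 ≈ 18.761
  n=3: λ₃ = 17.28π²/1.9278² - 1.635 ≈ 44.255
Since 1.92π²/1.9278² ≈ 5.099 > 1.635, all λₙ > 0.
The n=1 mode decays slowest → dominates as t → ∞.
Asymptotic: u ~ c₁ sin(πx/1.9278) e^{-λ₁t} with decay rate λ₁ ≈ 3.464.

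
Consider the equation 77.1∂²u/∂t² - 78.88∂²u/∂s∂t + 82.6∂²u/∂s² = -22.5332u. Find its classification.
Rewriting in standard form: 82.6∂²u/∂s² - 78.88∂²u/∂s∂t + 77.1∂²u/∂t² + 22.5332u = 0. Elliptic. (A = 82.6, B = -78.88, C = 77.1 gives B² - 4AC = -19251.7856.)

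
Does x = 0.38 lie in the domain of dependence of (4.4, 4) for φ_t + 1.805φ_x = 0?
No. Only data at x = -2.82 affects (4.4, 4). Advection has one-way propagation along characteristics.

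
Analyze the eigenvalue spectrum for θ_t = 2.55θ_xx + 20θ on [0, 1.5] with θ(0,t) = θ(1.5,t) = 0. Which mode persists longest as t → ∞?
Eigenvalues: λₙ = 2.55n²π²/1.5² - 20.
First three modes:
  n=1: λ₁ = 2.55π²/1.5² - 20 ≈ -8.814
  n=2: λ₂ = 10.2π²/1.5² - 20 ≈ 24.742
  n=3: λ₃ = 22.95π²/1.5² - 20 ≈ 80.67
Since 2.55π²/1.5² ≈ 11.186 < 20, λ₁ < 0.
The n=1 mode grows fastest (−λₙ is largest for n=1) → dominates.
Asymptotic: θ ~ c₁ sin(πx/1.5) e^{8.814t} (exponential growth at rate −λ₁ ≈ 8.814).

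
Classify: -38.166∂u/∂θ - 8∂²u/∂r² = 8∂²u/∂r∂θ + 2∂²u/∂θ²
Rewriting in standard form: -8∂²u/∂r² - 8∂²u/∂r∂θ - 2∂²u/∂θ² - 38.166∂u/∂θ = 0. Parabolic (discriminant = 0).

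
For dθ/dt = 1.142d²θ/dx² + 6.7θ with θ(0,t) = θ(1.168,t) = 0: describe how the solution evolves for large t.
θ → 0. Diffusion dominates reaction (r=6.7 < κπ²/L²≈8.26); solution decays.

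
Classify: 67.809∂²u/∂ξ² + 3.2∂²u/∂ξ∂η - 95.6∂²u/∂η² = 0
Hyperbolic (discriminant = 25940.4016).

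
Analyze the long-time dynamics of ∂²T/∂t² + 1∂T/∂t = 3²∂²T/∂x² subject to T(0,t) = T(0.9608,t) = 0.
Long-time behavior: T → 0. Damping (γ=1) dissipates energy; oscillations decay exponentially.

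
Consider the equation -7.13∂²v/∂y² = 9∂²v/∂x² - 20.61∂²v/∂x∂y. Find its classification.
Rewriting in standard form: -9∂²v/∂x² + 20.61∂²v/∂x∂y - 7.13∂²v/∂y² = 0. Hyperbolic. (A = -9, B = 20.61, C = -7.13 gives B² - 4AC = 168.0921.)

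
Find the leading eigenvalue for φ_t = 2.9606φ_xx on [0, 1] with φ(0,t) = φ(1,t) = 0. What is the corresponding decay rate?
Eigenvalues: λₙ = 2.9606n²π².
First three modes:
  n=1: λ₁ = 2.9606π² ≈ 29.22
  n=2: λ₂ = 11.8424π² ≈ 116.88 (4× faster decay)
  n=3: λ₃ = 26.6454π² ≈ 262.98 (9× faster decay)
As t → ∞, higher modes decay exponentially faster. The n=1 mode dominates: φ ~ c₁ sin(πx) e^{-λ₁t}.
Decay rate: λ₁ = 2.9606π² ≈ 29.22.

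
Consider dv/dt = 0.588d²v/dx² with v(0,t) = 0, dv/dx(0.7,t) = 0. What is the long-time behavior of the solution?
As t → ∞, v → 0. Heat escapes through the Dirichlet boundary.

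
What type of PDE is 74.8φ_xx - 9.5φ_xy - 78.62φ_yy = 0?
With A = 74.8, B = -9.5, C = -78.62, the discriminant is 23613.354. This is a hyperbolic PDE.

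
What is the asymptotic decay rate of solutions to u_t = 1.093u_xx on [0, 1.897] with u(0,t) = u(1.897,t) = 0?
Eigenvalues: λₙ = 1.093n²π²/1.897².
First three modes:
  n=1: λ₁ = 1.093π²/1.897² ≈ 2.998
  n=2: λ₂ = 4.372π²/1.897² ≈ 11.991 (4× faster decay)
  n=3: λ₃ = 9.837π²/1.897² ≈ 26.979 (9× faster decay)
As t → ∞, higher modes decay exponentially faster. The n=1 mode dominates: u ~ c₁ sin(πx/1.897) e^{-λ₁t}.
Decay rate: λ₁ = 1.093π²/1.897² ≈ 2.998.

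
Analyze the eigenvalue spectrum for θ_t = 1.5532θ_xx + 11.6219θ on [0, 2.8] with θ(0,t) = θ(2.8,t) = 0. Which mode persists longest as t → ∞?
Eigenvalues: λₙ = 1.5532n²π²/2.8² - 11.6219.
First three modes:
  n=1: λ₁ = 1.5532π²/2.8² - 11.6219 ≈ -9.667
  n=2: λ₂ = 6.2128π²/2.8² - 11.6219 ≈ -3.801
  n=3: λ₃ = 13.9788π²/2.8² - 11.6219 ≈ 5.976
Since 1.5532π²/2.8² ≈ 1.955 < 11.6219, λ₁ < 0.
The n=1 mode grows fastest (−λₙ is largest for n=1) → dominates.
Asymptotic: θ ~ c₁ sin(πx/2.8) e^{9.667t} (exponential growth at rate −λ₁ ≈ 9.667).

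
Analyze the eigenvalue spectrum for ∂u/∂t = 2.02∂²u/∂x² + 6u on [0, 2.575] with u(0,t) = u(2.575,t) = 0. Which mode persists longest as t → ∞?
Eigenvalues: λₙ = 2.02n²π²/2.575² - 6.
First three modes:
  n=1: λ₁ = 2.02π²/2.575² - 6 ≈ -2.993
  n=2: λ₂ = 8.08π²/2.575² - 6 ≈ 6.027
  n=3: λ₃ = 18.18π²/2.575² - 6 ≈ 21.061
Since 2.02π²/2.575² ≈ 3.007 < 6, λ₁ < 0.
The n=1 mode grows fastest (−λₙ is largest for n=1) → dominates.
Asymptotic: u ~ c₁ sin(πx/2.575) e^{2.993t} (exponential growth at rate −λ₁ ≈ 2.993).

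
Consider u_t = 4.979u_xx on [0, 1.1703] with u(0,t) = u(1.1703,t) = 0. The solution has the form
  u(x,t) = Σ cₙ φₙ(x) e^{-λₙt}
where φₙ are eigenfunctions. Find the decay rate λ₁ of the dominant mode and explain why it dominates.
Eigenvalues: λₙ = 4.979n²π²/1.1703².
First three modes:
  n=1: λ₁ = 4.979π²/1.1703² ≈ 35.88
  n=2: λ₂ = 19.916π²/1.1703² ≈ 143.518 (4× faster decay)
  n=3: λ₃ = 44.811π²/1.1703² ≈ 322.916 (9× faster decay)
As t → ∞, higher modes decay exponentially faster. The n=1 mode dominates: u ~ c₁ sin(πx/1.1703) e^{-λ₁t}.
Decay rate: λ₁ = 4.979π²/1.1703² ≈ 35.88.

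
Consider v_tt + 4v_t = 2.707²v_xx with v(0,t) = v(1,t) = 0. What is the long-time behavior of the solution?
As t → ∞, v → 0. Damping (γ=4) dissipates energy; oscillations decay exponentially.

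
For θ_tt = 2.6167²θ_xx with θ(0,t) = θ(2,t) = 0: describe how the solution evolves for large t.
θ oscillates (no decay). Energy is conserved; the solution oscillates indefinitely as standing waves.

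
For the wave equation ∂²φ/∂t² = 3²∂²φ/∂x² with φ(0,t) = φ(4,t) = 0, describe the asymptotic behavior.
φ oscillates (no decay). Energy is conserved; the solution oscillates indefinitely as standing waves.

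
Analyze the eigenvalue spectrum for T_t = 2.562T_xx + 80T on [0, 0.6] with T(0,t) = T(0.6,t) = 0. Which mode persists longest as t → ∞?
Eigenvalues: λₙ = 2.562n²π²/0.6² - 80.
First three modes:
  n=1: λ₁ = 2.562π²/0.6² - 80 ≈ -9.761
  n=2: λ₂ = 10.248π²/0.6² - 80 ≈ 200.955
  n=3: λ₃ = 23.058π²/0.6² - 80 ≈ 552.148
Since 2.562π²/0.6² ≈ 70.239 < 80, λ₁ < 0.
The n=1 mode grows fastest (−λₙ is largest for n=1) → dominates.
Asymptotic: T ~ c₁ sin(πx/0.6) e^{9.761t} (exponential growth at rate −λ₁ ≈ 9.761).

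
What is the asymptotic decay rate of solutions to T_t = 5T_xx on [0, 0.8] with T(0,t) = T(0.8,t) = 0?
Eigenvalues: λₙ = 5n²π²/0.8².
First three modes:
  n=1: λ₁ = 5π²/0.8² ≈ 77.106
  n=2: λ₂ = 20π²/0.8² ≈ 308.425 (4× faster decay)
  n=3: λ₃ = 45π²/0.8² ≈ 693.957 (9× faster decay)
As t → ∞, higher modes decay exponentially faster. The n=1 mode dominates: T ~ c₁ sin(πx/0.8) e^{-λ₁t}.
Decay rate: λ₁ = 5π²/0.8² ≈ 77.106.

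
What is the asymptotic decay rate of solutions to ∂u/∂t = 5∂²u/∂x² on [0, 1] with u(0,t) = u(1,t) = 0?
Eigenvalues: λₙ = 5n²π².
First three modes:
  n=1: λ₁ = 5π² ≈ 49.348
  n=2: λ₂ = 20π² ≈ 197.392 (4× faster decay)
  n=3: λ₃ = 45π² ≈ 444.132 (9× faster decay)
As t → ∞, higher modes decay exponentially faster. The n=1 mode dominates: u ~ c₁ sin(πx) e^{-λ₁t}.
Decay rate: λ₁ = 5π² ≈ 49.348.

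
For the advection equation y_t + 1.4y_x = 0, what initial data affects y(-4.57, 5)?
A single point: x = -11.57. The characteristic through (-4.57, 5) is x - 1.4t = const, so x = -4.57 - 1.4·5 = -11.57.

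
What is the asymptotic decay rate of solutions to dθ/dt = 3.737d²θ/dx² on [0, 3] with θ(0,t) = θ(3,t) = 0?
Eigenvalues: λₙ = 3.737n²π²/3².
First three modes:
  n=1: λ₁ = 3.737π²/3² ≈ 4.098
  n=2: λ₂ = 14.948π²/3² ≈ 16.392 (4× faster decay)
  n=3: λ₃ = 33.633π²/3² ≈ 36.883 (9× faster decay)
As t → ∞, higher modes decay exponentially faster. The n=1 mode dominates: θ ~ c₁ sin(πx/3) e^{-λ₁t}.
Decay rate: λ₁ = 3.737π²/3² ≈ 4.098.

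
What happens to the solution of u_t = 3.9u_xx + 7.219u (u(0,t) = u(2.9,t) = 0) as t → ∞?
u grows unboundedly. Reaction dominates diffusion (r=7.219 > κπ²/L²≈4.58); solution grows exponentially.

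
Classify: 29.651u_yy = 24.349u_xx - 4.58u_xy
Rewriting in standard form: -24.349u_xx + 4.58u_xy + 29.651u_yy = 0. Hyperbolic (discriminant = 2908.865196).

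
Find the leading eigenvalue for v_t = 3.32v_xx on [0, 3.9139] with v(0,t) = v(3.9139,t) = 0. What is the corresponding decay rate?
Eigenvalues: λₙ = 3.32n²π²/3.9139².
First three modes:
  n=1: λ₁ = 3.32π²/3.9139² ≈ 2.139
  n=2: λ₂ = 13.28π²/3.9139² ≈ 8.556 (4× faster decay)
  n=3: λ₃ = 29.88π²/3.9139² ≈ 19.251 (9× faster decay)
As t → ∞, higher modes decay exponentially faster. The n=1 mode dominates: v ~ c₁ sin(πx/3.9139) e^{-λ₁t}.
Decay rate: λ₁ = 3.32π²/3.9139² ≈ 2.139.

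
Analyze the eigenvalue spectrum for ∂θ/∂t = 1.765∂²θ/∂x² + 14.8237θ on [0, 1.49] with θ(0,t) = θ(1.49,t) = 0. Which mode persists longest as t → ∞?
Eigenvalues: λₙ = 1.765n²π²/1.49² - 14.8237.
First three modes:
  n=1: λ₁ = 1.765π²/1.49² - 14.8237 ≈ -6.977
  n=2: λ₂ = 7.06π²/1.49² - 14.8237 ≈ 16.562
  n=3: λ₃ = 15.885π²/1.49² - 14.8237 ≈ 55.794
Since 1.765π²/1.49² ≈ 7.846 < 14.8237, λ₁ < 0.
The n=1 mode grows fastest (−λₙ is largest for n=1) → dominates.
Asymptotic: θ ~ c₁ sin(πx/1.49) e^{6.977t} (exponential growth at rate −λ₁ ≈ 6.977).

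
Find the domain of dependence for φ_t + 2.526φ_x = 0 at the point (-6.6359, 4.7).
A single point: x = -18.5081. The characteristic through (-6.6359, 4.7) is x - 2.526t = const, so x = -6.6359 - 2.526·4.7 = -18.5081.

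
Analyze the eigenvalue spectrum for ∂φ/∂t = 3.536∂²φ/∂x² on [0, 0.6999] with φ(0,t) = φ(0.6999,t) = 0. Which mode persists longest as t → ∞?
Eigenvalues: λₙ = 3.536n²π²/0.6999².
First three modes:
  n=1: λ₁ = 3.536π²/0.6999² ≈ 71.243
  n=2: λ₂ = 14.144π²/0.6999² ≈ 284.971 (4× faster decay)
  n=3: λ₃ = 31.824π²/0.6999² ≈ 641.184 (9× faster decay)
As t → ∞, higher modes decay exponentially faster. The n=1 mode dominates: φ ~ c₁ sin(πx/0.6999) e^{-λ₁t}.
Decay rate: λ₁ = 3.536π²/0.6999² ≈ 71.243.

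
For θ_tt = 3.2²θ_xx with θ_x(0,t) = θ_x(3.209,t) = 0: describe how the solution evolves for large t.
θ oscillates about a mean that drifts linearly in t (generically unbounded; no decay). There is no damping, so the nonconstant modes persist as standing waves (energy conserved, no decay). But with Neumann conditions at both ends the constant mode has eigenvalue 0: the spatial mean M(t) of θ satisfies M'' = 0, so M(t) = M(0) + M'(0)·t. Unless the initial velocity has zero mean (∫θ_t(x,0)dx = 0), the solution grows linearly in t (unbounded, though not exponentially); if it does have zero mean, the solution stays bounded and simply oscillates.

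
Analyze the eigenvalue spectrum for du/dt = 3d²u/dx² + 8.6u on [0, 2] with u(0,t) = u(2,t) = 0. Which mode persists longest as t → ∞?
Eigenvalues: λₙ = 3n²π²/2² - 8.6.
First three modes:
  n=1: λ₁ = 3π²/2² - 8.6 ≈ -1.198
  n=2: λ₂ = 12π²/2² - 8.6 ≈ 21.009
  n=3: λ₃ = 27π²/2² - 8.6 ≈ 58.02
Since 3π²/2² ≈ 7.402 < 8.6, λ₁ < 0.
The n=1 mode grows fastest (−λₙ is largest for n=1) → dominates.
Asymptotic: u ~ c₁ sin(πx/2) e^{1.198t} (exponential growth at rate −λ₁ ≈ 1.198).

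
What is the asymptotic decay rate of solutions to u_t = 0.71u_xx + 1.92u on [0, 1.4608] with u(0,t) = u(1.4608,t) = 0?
Eigenvalues: λₙ = 0.71n²π²/1.4608² - 1.92.
First three modes:
  n=1: λ₁ = 0.71π²/1.4608² - 1.92 ≈ 1.364
  n=2: λ₂ = 2.84π²/1.4608² - 1.92 ≈ 11.215
  n=3: λ₃ = 6.39π²/1.4608² - 1.92 ≈ 27.634
Since 0.71π²/1.4608² ≈ 3.284 > 1.92, all λₙ > 0.
The n=1 mode decays slowest → dominates as t → ∞.
Asymptotic: u ~ c₁ sin(πx/1.4608) e^{-λ₁t} with decay rate λ₁ ≈ 1.364.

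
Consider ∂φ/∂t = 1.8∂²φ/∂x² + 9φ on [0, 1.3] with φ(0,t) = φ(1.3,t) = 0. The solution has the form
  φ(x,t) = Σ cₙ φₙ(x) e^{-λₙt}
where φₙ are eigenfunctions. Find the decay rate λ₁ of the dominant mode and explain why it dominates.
Eigenvalues: λₙ = 1.8n²π²/1.3² - 9.
First three modes:
  n=1: λ₁ = 1.8π²/1.3² - 9 ≈ 1.512
  n=2: λ₂ = 7.2π²/1.3² - 9 ≈ 33.048
  n=3: λ₃ = 16.2π²/1.3² - 9 ≈ 85.608
Since 1.8π²/1.3² ≈ 10.512 > 9, all λₙ > 0.
The n=1 mode decays slowest → dominates as t → ∞.
Asymptotic: φ ~ c₁ sin(πx/1.3) e^{-λ₁t} with decay rate λ₁ ≈ 1.512.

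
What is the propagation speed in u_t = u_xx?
Infinite. The heat equation is parabolic, not hyperbolic, so disturbances propagate instantly.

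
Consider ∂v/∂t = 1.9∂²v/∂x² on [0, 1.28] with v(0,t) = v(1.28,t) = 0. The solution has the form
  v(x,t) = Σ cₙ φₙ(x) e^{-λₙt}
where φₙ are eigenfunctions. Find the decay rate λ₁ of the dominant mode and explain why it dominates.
Eigenvalues: λₙ = 1.9n²π²/1.28².
First three modes:
  n=1: λ₁ = 1.9π²/1.28² ≈ 11.445
  n=2: λ₂ = 7.6π²/1.28² ≈ 45.782 (4× faster decay)
  n=3: λ₃ = 17.1π²/1.28² ≈ 103.009 (9× faster decay)
As t → ∞, higher modes decay exponentially faster. The n=1 mode dominates: v ~ c₁ sin(πx/1.28) e^{-λ₁t}.
Decay rate: λ₁ = 1.9π²/1.28² ≈ 11.445.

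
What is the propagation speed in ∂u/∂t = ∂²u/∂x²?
Infinite. The heat equation is parabolic, not hyperbolic, so disturbances propagate instantly.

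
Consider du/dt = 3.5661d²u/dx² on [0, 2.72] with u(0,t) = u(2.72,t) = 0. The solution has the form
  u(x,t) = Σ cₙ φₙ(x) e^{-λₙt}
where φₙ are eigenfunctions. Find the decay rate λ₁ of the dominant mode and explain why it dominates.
Eigenvalues: λₙ = 3.5661n²π²/2.72².
First three modes:
  n=1: λ₁ = 3.5661π²/2.72² ≈ 4.757
  n=2: λ₂ = 14.2644π²/2.72² ≈ 19.029 (4× faster decay)
  n=3: λ₃ = 32.0949π²/2.72² ≈ 42.815 (9× faster decay)
As t → ∞, higher modes decay exponentially faster. The n=1 mode dominates: u ~ c₁ sin(πx/2.72) e^{-λ₁t}.
Decay rate: λ₁ = 3.5661π²/2.72² ≈ 4.757.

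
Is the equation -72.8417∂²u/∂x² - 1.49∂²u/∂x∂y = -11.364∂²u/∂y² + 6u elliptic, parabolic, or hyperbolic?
Rewriting in standard form: -72.8417∂²u/∂x² - 1.49∂²u/∂x∂y + 11.364∂²u/∂y² - 6u = 0. Computing B² - 4AC with A = -72.8417, B = -1.49, C = 11.364: discriminant = 3313.3124152 (positive). Answer: hyperbolic.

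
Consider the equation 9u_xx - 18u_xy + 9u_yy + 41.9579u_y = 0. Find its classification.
Parabolic. (A = 9, B = -18, C = 9 gives B² - 4AC = 0.)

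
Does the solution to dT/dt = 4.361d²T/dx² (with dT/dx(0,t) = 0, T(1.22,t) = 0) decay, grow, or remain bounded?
T → 0. Heat escapes through the Dirichlet boundary.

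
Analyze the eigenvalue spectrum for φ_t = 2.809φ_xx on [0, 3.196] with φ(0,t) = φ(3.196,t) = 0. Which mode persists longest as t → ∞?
Eigenvalues: λₙ = 2.809n²π²/3.196².
First three modes:
  n=1: λ₁ = 2.809π²/3.196² ≈ 2.714
  n=2: λ₂ = 11.236π²/3.196² ≈ 10.857 (4× faster decay)
  n=3: λ₃ = 25.281π²/3.196² ≈ 24.428 (9× faster decay)
As t → ∞, higher modes decay exponentially faster. The n=1 mode dominates: φ ~ c₁ sin(πx/3.196) e^{-λ₁t}.
Decay rate: λ₁ = 2.809π²/3.196² ≈ 2.714.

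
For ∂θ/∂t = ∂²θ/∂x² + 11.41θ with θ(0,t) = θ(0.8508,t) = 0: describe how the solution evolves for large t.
θ → 0. Diffusion dominates reaction (r=11.41 < κπ²/L²≈13.63); solution decays.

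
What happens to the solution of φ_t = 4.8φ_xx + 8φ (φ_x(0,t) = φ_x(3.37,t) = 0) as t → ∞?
φ grows unboundedly. With Neumann BCs the constant mode has diffusion eigenvalue 0, so any r > 0 makes it grow like e^(8t); solution grows exponentially.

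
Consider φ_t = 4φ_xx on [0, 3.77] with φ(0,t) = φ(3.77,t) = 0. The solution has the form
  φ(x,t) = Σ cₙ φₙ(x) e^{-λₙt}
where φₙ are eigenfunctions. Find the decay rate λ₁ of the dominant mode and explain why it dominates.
Eigenvalues: λₙ = 4n²π²/3.77².
First three modes:
  n=1: λ₁ = 4π²/3.77² ≈ 2.778
  n=2: λ₂ = 16π²/3.77² ≈ 11.111 (4× faster decay)
  n=3: λ₃ = 36π²/3.77² ≈ 24.999 (9× faster decay)
As t → ∞, higher modes decay exponentially faster. The n=1 mode dominates: φ ~ c₁ sin(πx/3.77) e^{-λ₁t}.
Decay rate: λ₁ = 4π²/3.77² ≈ 2.778.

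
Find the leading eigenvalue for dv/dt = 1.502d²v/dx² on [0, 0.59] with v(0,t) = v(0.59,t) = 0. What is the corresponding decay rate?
Eigenvalues: λₙ = 1.502n²π²/0.59².
First three modes:
  n=1: λ₁ = 1.502π²/0.59² ≈ 42.586
  n=2: λ₂ = 6.008π²/0.59² ≈ 170.344 (4× faster decay)
  n=3: λ₃ = 13.518π²/0.59² ≈ 383.273 (9× faster decay)
As t → ∞, higher modes decay exponentially faster. The n=1 mode dominates: v ~ c₁ sin(πx/0.59) e^{-λ₁t}.
Decay rate: λ₁ = 1.502π²/0.59² ≈ 42.586.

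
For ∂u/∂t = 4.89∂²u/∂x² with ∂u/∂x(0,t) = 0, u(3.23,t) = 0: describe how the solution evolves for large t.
u → 0. Heat escapes through the Dirichlet boundary.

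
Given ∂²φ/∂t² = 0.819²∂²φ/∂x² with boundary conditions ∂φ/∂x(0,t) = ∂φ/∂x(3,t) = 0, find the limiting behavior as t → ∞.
φ oscillates about a mean that drifts linearly in t (generically unbounded; no decay). There is no damping, so the nonconstant modes persist as standing waves (energy conserved, no decay). But with Neumann conditions at both ends the constant mode has eigenvalue 0: the spatial mean M(t) of φ satisfies M'' = 0, so M(t) = M(0) + M'(0)·t. Unless the initial velocity has zero mean (∫φ_t(x,0)dx = 0), the solution grows linearly in t (unbounded, though not exponentially); if it does have zero mean, the solution stays bounded and simply oscillates.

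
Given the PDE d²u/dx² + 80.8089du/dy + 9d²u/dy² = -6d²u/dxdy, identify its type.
Rewriting in standard form: d²u/dx² + 6d²u/dxdy + 9d²u/dy² + 80.8089du/dy = 0. The second-order coefficients are A = 1, B = 6, C = 9. Since B² - 4AC = 0 = 0, this is a parabolic PDE.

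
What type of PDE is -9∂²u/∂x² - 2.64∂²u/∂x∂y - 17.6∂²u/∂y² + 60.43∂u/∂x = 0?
With A = -9, B = -2.64, C = -17.6, the discriminant is -626.6304. This is an elliptic PDE.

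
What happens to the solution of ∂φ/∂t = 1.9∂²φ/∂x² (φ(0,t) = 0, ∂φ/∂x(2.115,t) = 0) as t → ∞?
φ → 0. Heat escapes through the Dirichlet boundary.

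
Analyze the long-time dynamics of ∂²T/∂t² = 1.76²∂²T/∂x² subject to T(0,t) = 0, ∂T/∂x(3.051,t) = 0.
Long-time behavior: T oscillates (no decay). Energy is conserved; the solution oscillates indefinitely as standing waves.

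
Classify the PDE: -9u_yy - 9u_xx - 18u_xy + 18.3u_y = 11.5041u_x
Rewriting in standard form: -9u_xx - 18u_xy - 9u_yy - 11.5041u_x + 18.3u_y = 0. A = -9, B = -18, C = -9. Discriminant B² - 4AC = 0. Since 0 = 0, parabolic.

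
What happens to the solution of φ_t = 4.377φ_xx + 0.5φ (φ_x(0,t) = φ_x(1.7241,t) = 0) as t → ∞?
φ grows unboundedly. With Neumann BCs the constant mode has diffusion eigenvalue 0, so any r > 0 makes it grow like e^(0.5t); solution grows exponentially.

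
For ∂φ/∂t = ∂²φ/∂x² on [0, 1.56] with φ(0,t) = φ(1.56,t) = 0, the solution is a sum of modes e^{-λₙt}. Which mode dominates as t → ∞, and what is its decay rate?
Eigenvalues: λₙ = n²π²/1.56².
First three modes:
  n=1: λ₁ = π²/1.56² ≈ 4.056
  n=2: λ₂ = 4π²/1.56² ≈ 16.222 (4× faster decay)
  n=3: λ₃ = 9π²/1.56² ≈ 36.5 (9× faster decay)
As t → ∞, higher modes decay exponentially faster. The n=1 mode dominates: φ ~ c₁ sin(πx/1.56) e^{-λ₁t}.
Decay rate: λ₁ = π²/1.56² ≈ 4.056.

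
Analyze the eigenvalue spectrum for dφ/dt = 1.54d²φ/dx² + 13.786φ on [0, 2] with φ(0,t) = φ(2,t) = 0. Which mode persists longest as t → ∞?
Eigenvalues: λₙ = 1.54n²π²/2² - 13.786.
First three modes:
  n=1: λ₁ = 1.54π²/2² - 13.786 ≈ -9.986
  n=2: λ₂ = 6.16π²/2² - 13.786 ≈ 1.413
  n=3: λ₃ = 13.86π²/2² - 13.786 ≈ 20.412
Since 1.54π²/2² ≈ 3.8 < 13.786, λ₁ < 0.
The n=1 mode grows fastest (−λₙ is largest for n=1) → dominates.
Asymptotic: φ ~ c₁ sin(πx/2) e^{9.986t} (exponential growth at rate −λ₁ ≈ 9.986).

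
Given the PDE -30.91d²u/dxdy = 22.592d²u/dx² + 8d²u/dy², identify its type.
Rewriting in standard form: -22.592d²u/dx² - 30.91d²u/dxdy - 8d²u/dy² = 0. The second-order coefficients are A = -22.592, B = -30.91, C = -8. Since B² - 4AC = 232.4841 > 0, this is a hyperbolic PDE.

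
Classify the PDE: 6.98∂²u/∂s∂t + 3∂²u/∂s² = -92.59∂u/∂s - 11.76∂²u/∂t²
Rewriting in standard form: 3∂²u/∂s² + 6.98∂²u/∂s∂t + 11.76∂²u/∂t² + 92.59∂u/∂s = 0. A = 3, B = 6.98, C = 11.76. Discriminant B² - 4AC = -92.3996. Since -92.3996 < 0, elliptic.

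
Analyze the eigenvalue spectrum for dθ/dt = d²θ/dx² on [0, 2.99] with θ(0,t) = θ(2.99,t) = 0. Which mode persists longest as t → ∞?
Eigenvalues: λₙ = n²π²/2.99².
First three modes:
  n=1: λ₁ = π²/2.99² ≈ 1.104
  n=2: λ₂ = 4π²/2.99² ≈ 4.416 (4× faster decay)
  n=3: λ₃ = 9π²/2.99² ≈ 9.936 (9× faster decay)
As t → ∞, higher modes decay exponentially faster. The n=1 mode dominates: θ ~ c₁ sin(πx/2.99) e^{-λ₁t}.
Decay rate: λ₁ = π²/2.99² ≈ 1.104.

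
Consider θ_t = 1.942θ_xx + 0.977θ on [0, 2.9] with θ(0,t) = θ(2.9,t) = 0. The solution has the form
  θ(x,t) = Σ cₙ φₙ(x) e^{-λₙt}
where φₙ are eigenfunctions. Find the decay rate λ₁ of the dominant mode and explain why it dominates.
Eigenvalues: λₙ = 1.942n²π²/2.9² - 0.977.
First three modes:
  n=1: λ₁ = 1.942π²/2.9² - 0.977 ≈ 1.302
  n=2: λ₂ = 7.768π²/2.9² - 0.977 ≈ 8.139
  n=3: λ₃ = 17.478π²/2.9² - 0.977 ≈ 19.534
Since 1.942π²/2.9² ≈ 2.279 > 0.977, all λₙ > 0.
The n=1 mode decays slowest → dominates as t → ∞.
Asymptotic: θ ~ c₁ sin(πx/2.9) e^{-λ₁t} with decay rate λ₁ ≈ 1.302.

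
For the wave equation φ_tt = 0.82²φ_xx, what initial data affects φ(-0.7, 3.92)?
Domain of dependence: [-3.9144, 2.5144]. Signals travel at speed 0.82, so data within |x - -0.7| ≤ 0.82·3.92 = 3.2144 can reach the point.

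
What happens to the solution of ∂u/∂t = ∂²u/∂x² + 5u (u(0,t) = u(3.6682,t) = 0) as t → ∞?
u grows unboundedly. Reaction dominates diffusion (r=5 > κπ²/L²≈0.73); solution grows exponentially.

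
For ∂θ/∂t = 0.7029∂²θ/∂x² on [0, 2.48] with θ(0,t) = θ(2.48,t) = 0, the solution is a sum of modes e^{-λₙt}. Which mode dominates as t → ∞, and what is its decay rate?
Eigenvalues: λₙ = 0.7029n²π²/2.48².
First three modes:
  n=1: λ₁ = 0.7029π²/2.48² ≈ 1.128
  n=2: λ₂ = 2.8116π²/2.48² ≈ 4.512 (4× faster decay)
  n=3: λ₃ = 6.3261π²/2.48² ≈ 10.152 (9× faster decay)
As t → ∞, higher modes decay exponentially faster. The n=1 mode dominates: θ ~ c₁ sin(πx/2.48) e^{-λ₁t}.
Decay rate: λ₁ = 0.7029π²/2.48² ≈ 1.128.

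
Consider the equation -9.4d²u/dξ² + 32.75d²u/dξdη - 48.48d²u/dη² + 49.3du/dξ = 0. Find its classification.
Elliptic. (A = -9.4, B = 32.75, C = -48.48 gives B² - 4AC = -750.2855.)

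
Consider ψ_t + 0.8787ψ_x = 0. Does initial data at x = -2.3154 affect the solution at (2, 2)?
No. Only data at x = 0.2426 affects (2, 2). Advection has one-way propagation along characteristics.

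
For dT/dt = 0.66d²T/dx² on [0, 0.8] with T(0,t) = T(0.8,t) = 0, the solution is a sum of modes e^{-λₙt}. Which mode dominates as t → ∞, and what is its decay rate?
Eigenvalues: λₙ = 0.66n²π²/0.8².
First three modes:
  n=1: λ₁ = 0.66π²/0.8² ≈ 10.178
  n=2: λ₂ = 2.64π²/0.8² ≈ 40.712 (4× faster decay)
  n=3: λ₃ = 5.94π²/0.8² ≈ 91.602 (9× faster decay)
As t → ∞, higher modes decay exponentially faster. The n=1 mode dominates: T ~ c₁ sin(πx/0.8) e^{-λ₁t}.
Decay rate: λ₁ = 0.66π²/0.8² ≈ 10.178.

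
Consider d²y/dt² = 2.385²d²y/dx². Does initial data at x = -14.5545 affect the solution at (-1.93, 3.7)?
No. The domain of dependence is [-10.7545, 6.8945], and -14.5545 is outside this interval.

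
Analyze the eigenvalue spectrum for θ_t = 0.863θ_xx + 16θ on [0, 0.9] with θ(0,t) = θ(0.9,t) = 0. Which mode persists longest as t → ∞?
Eigenvalues: λₙ = 0.863n²π²/0.9² - 16.
First three modes:
  n=1: λ₁ = 0.863π²/0.9² - 16 ≈ -5.485
  n=2: λ₂ = 3.452π²/0.9² - 16 ≈ 26.062
  n=3: λ₃ = 7.767π²/0.9² - 16 ≈ 78.639
Since 0.863π²/0.9² ≈ 10.515 < 16, λ₁ < 0.
The n=1 mode grows fastest (−λₙ is largest for n=1) → dominates.
Asymptotic: θ ~ c₁ sin(πx/0.9) e^{5.485t} (exponential growth at rate −λ₁ ≈ 5.485).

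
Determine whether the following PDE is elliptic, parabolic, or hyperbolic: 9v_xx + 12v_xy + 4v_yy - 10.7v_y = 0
Coefficients: A = 9, B = 12, C = 4. B² - 4AC = 0, which is zero, so the equation is parabolic.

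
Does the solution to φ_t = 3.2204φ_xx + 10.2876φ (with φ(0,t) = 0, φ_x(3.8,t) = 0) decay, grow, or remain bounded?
φ grows unboundedly. Reaction dominates diffusion (r=10.2876 > κπ²/(4L²)≈0.55); solution grows exponentially.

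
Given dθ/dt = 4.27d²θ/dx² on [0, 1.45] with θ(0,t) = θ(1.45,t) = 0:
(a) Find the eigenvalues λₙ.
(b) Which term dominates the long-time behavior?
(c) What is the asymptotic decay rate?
Eigenvalues: λₙ = 4.27n²π²/1.45².
First three modes:
  n=1: λ₁ = 4.27π²/1.45² ≈ 20.044
  n=2: λ₂ = 17.08π²/1.45² ≈ 80.177 (4× faster decay)
  n=3: λ₃ = 38.43π²/1.45² ≈ 180.399 (9× faster decay)
As t → ∞, higher modes decay exponentially faster. The n=1 mode dominates: θ ~ c₁ sin(πx/1.45) e^{-λ₁t}.
Decay rate: λ₁ = 4.27π²/1.45² ≈ 20.044.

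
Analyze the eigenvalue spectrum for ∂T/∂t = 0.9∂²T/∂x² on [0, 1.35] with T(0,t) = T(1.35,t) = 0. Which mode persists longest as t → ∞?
Eigenvalues: λₙ = 0.9n²π²/1.35².
First three modes:
  n=1: λ₁ = 0.9π²/1.35² ≈ 4.874
  n=2: λ₂ = 3.6π²/1.35² ≈ 19.496 (4× faster decay)
  n=3: λ₃ = 8.1π²/1.35² ≈ 43.865 (9× faster decay)
As t → ∞, higher modes decay exponentially faster. The n=1 mode dominates: T ~ c₁ sin(πx/1.35) e^{-λ₁t}.
Decay rate: λ₁ = 0.9π²/1.35² ≈ 4.874.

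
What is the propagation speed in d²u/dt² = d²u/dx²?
Speed = 1. Information travels along characteristics x = x₀ ± 1t.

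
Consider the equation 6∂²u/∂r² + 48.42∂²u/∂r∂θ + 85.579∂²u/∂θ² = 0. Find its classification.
Hyperbolic. (A = 6, B = 48.42, C = 85.579 gives B² - 4AC = 290.6004.)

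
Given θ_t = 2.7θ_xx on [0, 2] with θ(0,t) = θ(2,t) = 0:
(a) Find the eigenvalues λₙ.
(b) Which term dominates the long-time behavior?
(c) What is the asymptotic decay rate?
Eigenvalues: λₙ = 2.7n²π²/2².
First three modes:
  n=1: λ₁ = 2.7π²/2² ≈ 6.662
  n=2: λ₂ = 10.8π²/2² ≈ 26.648 (4× faster decay)
  n=3: λ₃ = 24.3π²/2² ≈ 59.958 (9× faster decay)
As t → ∞, higher modes decay exponentially faster. The n=1 mode dominates: θ ~ c₁ sin(πx/2) e^{-λ₁t}.
Decay rate: λ₁ = 2.7π²/2² ≈ 6.662.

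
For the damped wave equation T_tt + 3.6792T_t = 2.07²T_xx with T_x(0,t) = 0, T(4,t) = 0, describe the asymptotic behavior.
T → 0. Damping (γ=3.6792) dissipates energy; oscillations decay exponentially.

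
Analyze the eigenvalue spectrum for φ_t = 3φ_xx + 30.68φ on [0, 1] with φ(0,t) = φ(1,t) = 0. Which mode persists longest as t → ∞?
Eigenvalues: λₙ = 3n²π²/1² - 30.68.
First three modes:
  n=1: λ₁ = 3π² - 30.68 ≈ -1.071
  n=2: λ₂ = 12π² - 30.68 ≈ 87.755
  n=3: λ₃ = 27π² - 30.68 ≈ 235.799
Since 3π² ≈ 29.609 < 30.68, λ₁ < 0.
The n=1 mode grows fastest (−λₙ is largest for n=1) → dominates.
Asymptotic: φ ~ c₁ sin(πx/1) e^{1.071t} (exponential growth at rate −λ₁ ≈ 1.071).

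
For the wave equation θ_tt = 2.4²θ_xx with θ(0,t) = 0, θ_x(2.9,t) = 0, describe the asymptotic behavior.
θ oscillates (no decay). Energy is conserved; the solution oscillates indefinitely as standing waves.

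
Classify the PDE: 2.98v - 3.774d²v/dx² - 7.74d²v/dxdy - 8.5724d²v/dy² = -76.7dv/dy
Rewriting in standard form: -3.774d²v/dx² - 7.74d²v/dxdy - 8.5724d²v/dy² + 76.7dv/dy + 2.98v = 0. A = -3.774, B = -7.74, C = -8.5724. Discriminant B² - 4AC = -69.5013504. Since -69.5013504 < 0, elliptic.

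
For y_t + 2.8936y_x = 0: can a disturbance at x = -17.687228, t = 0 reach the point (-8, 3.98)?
No. Only data at x = -19.516528 affects (-8, 3.98). Advection has one-way propagation along characteristics.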